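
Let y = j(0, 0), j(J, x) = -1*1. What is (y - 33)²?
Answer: 1156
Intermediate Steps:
j(J, x) = -1
y = -1
(y - 33)² = (-1 - 33)² = (-34)² = 1156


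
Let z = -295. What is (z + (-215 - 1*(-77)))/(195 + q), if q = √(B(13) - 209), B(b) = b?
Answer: -84435/38221 + 6062*I/38221 ≈ -2.2091 + 0.1586*I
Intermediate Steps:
q = 14*I (q = √(13 - 209) = √(-196) = 14*I ≈ 14.0*I)
(z + (-215 - 1*(-77)))/(195 + q) = (-295 + (-215 - 1*(-77)))/(195 + 14*I) = (-295 + (-215 + 77))*((195 - 14*I)/38221) = (-295 - 138)*((195 - 14*I)/38221) = -433*(195 - 14*I)/38221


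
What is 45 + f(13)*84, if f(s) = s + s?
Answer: 2229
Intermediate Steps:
f(s) = 2*s
45 + f(13)*84 = 45 + (2*13)*84 = 45 + 26*84 = 45 + 2184 = 2229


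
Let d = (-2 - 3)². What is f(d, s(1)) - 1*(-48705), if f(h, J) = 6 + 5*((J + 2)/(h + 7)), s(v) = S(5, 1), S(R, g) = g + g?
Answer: 389693/8 ≈ 48712.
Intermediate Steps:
S(R, g) = 2*g
s(v) = 2 (s(v) = 2*1 = 2)
d = 25 (d = (-5)² = 25)
f(h, J) = 6 + 5*(2 + J)/(7 + h) (f(h, J) = 6 + 5*((2 + J)/(7 + h)) = 6 + 5*(2 + J)/(7 + h))
f(d, s(1)) - 1*(-48705) = (52 + 5*2 + 6*25)/(7 + 25) - 1*(-48705) = (52 + 10 + 150)/32 + 48705 = (1/32)*212 + 48705 = 53/8 + 48705 = 389693/8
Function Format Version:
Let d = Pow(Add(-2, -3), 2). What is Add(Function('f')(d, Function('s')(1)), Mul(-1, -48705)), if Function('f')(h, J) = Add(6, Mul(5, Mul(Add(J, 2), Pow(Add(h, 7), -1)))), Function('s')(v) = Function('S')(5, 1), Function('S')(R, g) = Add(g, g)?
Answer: Rational(389693, 8) ≈ 48712.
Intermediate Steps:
Function('S')(R, g) = Mul(2, g)
Function('s')(v) = 2 (Function('s')(v) = Mul(2, 1) = 2)
d = 25 (d = Pow(-5, 2) = 25)
Function('f')(h, J) = Add(6, Mul(5, Pow(Add(7, h), -1), Add(2, J))) (Function('f')(h, J) = Add(6, Mul(5, Mul(Add(2, J), Pow(Add(7, h), -1)))) = Add(6, Mul(5, Mul(Pow(Add(7, h), -1), Add(2, J)))) = Add(6, Mul(5, Pow(Add(7, h), -1), Add(2, J))))
Add(Function('f')(d, Function('s')(1)), Mul(-1, -48705)) = Add(Mul(Pow(Add(7, 25), -1), Add(52, Mul(5, 2), Mul(6, 25))), Mul(-1, -48705)) = Add(Mul(Pow(32, -1), Add(52, 10, 150)), 48705) = Add(Mul(Rational(1, 32), 212), 48705) = Add(Rational(53, 8), 48705) = Rational(389693, 8)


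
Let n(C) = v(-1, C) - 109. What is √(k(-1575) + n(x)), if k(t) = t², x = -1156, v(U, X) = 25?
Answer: √2480541 ≈ 1575.0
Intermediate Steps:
n(C) = -84 (n(C) = 25 - 109 = -84)
√(k(-1575) + n(x)) = √((-1575)² - 84) = √(2480625 - 84) = √2480541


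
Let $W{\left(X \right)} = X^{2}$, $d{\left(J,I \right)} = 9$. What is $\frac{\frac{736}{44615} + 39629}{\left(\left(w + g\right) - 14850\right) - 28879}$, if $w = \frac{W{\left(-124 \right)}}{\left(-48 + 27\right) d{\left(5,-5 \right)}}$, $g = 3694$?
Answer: $- \frac{334161179919}{338270528465} \approx -0.98785$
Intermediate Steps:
$w = - \frac{15376}{189}$ ($w = \frac{\left(-124\right)^{2}}{\left(-48 + 27\right) 9} = \frac{15376}{\left(-21\right) 9} = \frac{15376}{-189} = 15376 \left(- \frac{1}{189}\right) = - \frac{15376}{189} \approx -81.354$)
$\frac{\frac{736}{44615} + 39629}{\left(\left(w + g\right) - 14850\right) - 28879} = \frac{\frac{736}{44615} + 39629}{\left(\left(- \frac{15376}{189} + 3694\right) - 14850\right) - 28879} = \frac{736 \cdot \frac{1}{44615} + 39629}{\left(\frac{682790}{189} - 14850\right) - 28879} = \frac{\frac{736}{44615} + 39629}{- \frac{2123860}{189} - 28879} = \frac{1768048571}{44615 \left(- \frac{7581991}{189}\right)} = \frac{1768048571}{44615} \left(- \frac{189}{7581991}\right) = - \frac{334161179919}{338270528465}$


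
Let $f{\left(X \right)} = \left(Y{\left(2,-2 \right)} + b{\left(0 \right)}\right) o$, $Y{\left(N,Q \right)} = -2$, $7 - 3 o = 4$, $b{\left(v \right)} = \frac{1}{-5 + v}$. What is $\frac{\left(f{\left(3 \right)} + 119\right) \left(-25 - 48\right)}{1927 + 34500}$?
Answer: $- \frac{584}{2495} \approx -0.23407$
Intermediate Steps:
$o = 1$ ($o = \frac{7}{3} - \frac{4}{3} = 1$)
$f{\left(X \right)} = - \frac{11}{5}$ ($f{\left(X \right)} = \left(-2 + \frac{1}{-5 + 0}\right) 1 = \left(-2 + \frac{1}{-5}\right) 1 = \left(-2 - \frac{1}{5}\right) 1 = \left(- \frac{11}{5}\right) 1 = - \frac{11}{5}$)
$\frac{\left(f{\left(3 \right)} + 119\right) \left(-25 - 48\right)}{1927 + 34500} = \frac{\left(- \frac{11}{5} + 119\right) \left(-25 - 48\right)}{1927 + 34500} = \frac{\frac{584}{5} \left(-73\right)}{36427} = \left(- \frac{42632}{5}\right) \frac{1}{36427} = - \frac{584}{2495}$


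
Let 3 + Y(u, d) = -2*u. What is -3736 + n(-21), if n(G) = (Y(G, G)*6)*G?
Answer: -8650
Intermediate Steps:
Y(u, d) = -3 - 2*u
n(G) = G*(-18 - 12*G) (n(G) = ((-3 - 2*G)*6)*G = (-18 - 12*G)*G = G*(-18 - 12*G))
-3736 + n(-21) = -3736 - 6*(-21)*(3 + 2*(-21)) = -3736 - 6*(-21)*(3 - 42) = -3736 - 6*(-21)*(-39) = -3736 - 4914 = -8650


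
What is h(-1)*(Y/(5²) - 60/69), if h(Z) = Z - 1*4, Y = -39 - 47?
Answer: 2478/115 ≈ 21.548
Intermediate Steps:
Y = -86
h(Z) = -4 + Z (h(Z) = Z - 4 = -4 + Z)
h(-1)*(Y/(5²) - 60/69) = (-4 - 1)*(-86/(5²) - 60/69) = -5*(-86/25 - 60*1/69) = -5*(-86*1/25 - 20/23) = -5*(-86/25 - 20/23) = -5*(-2478/575) = 2478/115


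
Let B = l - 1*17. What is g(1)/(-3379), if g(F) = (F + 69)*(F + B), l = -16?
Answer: 2240/3379 ≈ 0.66292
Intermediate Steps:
B = -33 (B = -16 - 1*17 = -16 - 17 = -33)
g(F) = (-33 + F)*(69 + F) (g(F) = (F + 69)*(F - 33) = (69 + F)*(-33 + F) = (-33 + F)*(69 + F))
g(1)/(-3379) = (-2277 + 1² + 36*1)/(-3379) = (-2277 + 1 + 36)*(-1/3379) = -2240*(-1/3379) = 2240/3379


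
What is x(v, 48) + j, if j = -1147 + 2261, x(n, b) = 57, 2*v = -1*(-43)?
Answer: 1171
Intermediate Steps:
v = 43/2 (v = (-1*(-43))/2 = (½)*43 = 43/2 ≈ 21.500)
j = 1114
x(v, 48) + j = 57 + 1114 = 1171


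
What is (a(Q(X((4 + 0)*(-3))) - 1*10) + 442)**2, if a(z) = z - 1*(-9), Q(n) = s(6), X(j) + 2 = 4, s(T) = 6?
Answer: 199809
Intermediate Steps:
X(j) = 2 (X(j) = -2 + 4 = 2)
Q(n) = 6
a(z) = 9 + z (a(z) = z + 9 = 9 + z)
(a(Q(X((4 + 0)*(-3))) - 1*10) + 442)**2 = ((9 + (6 - 1*10)) + 442)**2 = ((9 + (6 - 10)) + 442)**2 = ((9 - 4) + 442)**2 = (5 + 442)**2 = 447**2 = 199809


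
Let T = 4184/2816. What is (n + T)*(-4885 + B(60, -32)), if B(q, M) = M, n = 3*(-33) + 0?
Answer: 15343275/32 ≈ 4.7948e+5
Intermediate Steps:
n = -99 (n = -99 + 0 = -99)
T = 523/352 (T = 4184*(1/2816) = 523/352 ≈ 1.4858)
(n + T)*(-4885 + B(60, -32)) = (-99 + 523/352)*(-4885 - 32) = -34325/352*(-4917) = 15343275/32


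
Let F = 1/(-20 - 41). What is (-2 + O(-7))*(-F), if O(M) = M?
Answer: -9/61 ≈ -0.14754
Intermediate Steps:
F = -1/61 (F = 1/(-61) = -1/61 ≈ -0.016393)
(-2 + O(-7))*(-F) = (-2 - 7)*(-1*(-1/61)) = -9*1/61 = -9/61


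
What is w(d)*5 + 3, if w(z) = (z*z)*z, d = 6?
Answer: 1083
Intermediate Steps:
w(z) = z³ (w(z) = z²*z = z³)
w(d)*5 + 3 = 6³*5 + 3 = 216*5 + 3 = 1080 + 3 = 1083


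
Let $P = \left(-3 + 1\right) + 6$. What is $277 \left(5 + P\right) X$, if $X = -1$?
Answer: $-2493$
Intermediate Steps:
$P = 4$ ($P = -2 + 6 = 4$)
$277 \left(5 + P\right) X = 277 \left(5 + 4\right) \left(-1\right) = 277 \cdot 9 \left(-1\right) = 277 \left(-9\right) = -2493$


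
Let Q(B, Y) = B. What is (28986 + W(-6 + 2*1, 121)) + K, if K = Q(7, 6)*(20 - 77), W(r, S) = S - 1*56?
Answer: 28652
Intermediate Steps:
W(r, S) = -56 + S (W(r, S) = S - 56 = -56 + S)
K = -399 (K = 7*(20 - 77) = 7*(-57) = -399)
(28986 + W(-6 + 2*1, 121)) + K = (28986 + (-56 + 121)) - 399 = (28986 + 65) - 399 = 29051 - 399 = 28652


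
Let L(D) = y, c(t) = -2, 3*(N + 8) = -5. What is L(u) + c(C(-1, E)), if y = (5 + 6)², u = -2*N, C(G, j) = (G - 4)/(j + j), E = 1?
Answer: 119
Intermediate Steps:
N = -29/3 (N = -8 + (⅓)*(-5) = -8 - 5/3 = -29/3 ≈ -9.6667)
C(G, j) = (-4 + G)/(2*j) (C(G, j) = (-4 + G)/((2*j)) = (-4 + G)*(1/(2*j)) = (-4 + G)/(2*j))
u = 58/3 (u = -2*(-29/3) = 58/3 ≈ 19.333)
y = 121 (y = 11² = 121)
L(D) = 121
L(u) + c(C(-1, E)) = 121 - 2 = 119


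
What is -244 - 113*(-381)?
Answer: 42809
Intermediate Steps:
-244 - 113*(-381) = -244 + 43053 = 42809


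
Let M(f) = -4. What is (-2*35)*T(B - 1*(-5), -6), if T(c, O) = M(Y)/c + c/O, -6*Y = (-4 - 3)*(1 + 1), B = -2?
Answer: 385/3 ≈ 128.33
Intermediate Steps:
Y = 7/3 (Y = -(-4 - 3)*(1 + 1)/6 = -(-7)*2/6 = -1/6*(-14) = 7/3 ≈ 2.3333)
T(c, O) = -4/c + c/O
(-2*35)*T(B - 1*(-5), -6) = (-2*35)*(-4/(-2 - 1*(-5)) + (-2 - 1*(-5))/(-6)) = -70*(-4/(-2 + 5) + (-2 + 5)*(-1/6)) = -70*(-4/3 + 3*(-1/6)) = -70*(-4*1/3 - 1/2) = -70*(-4/3 - 1/2) = -70*(-11/6) = 385/3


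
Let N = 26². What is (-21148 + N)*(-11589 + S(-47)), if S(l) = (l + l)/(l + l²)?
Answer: 5456770656/23 ≈ 2.3725e+8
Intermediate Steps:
S(l) = 2*l/(l + l²) (S(l) = (2*l)/(l + l²) = 2*l/(l + l²))
N = 676
(-21148 + N)*(-11589 + S(-47)) = (-21148 + 676)*(-11589 + 2/(1 - 47)) = -20472*(-11589 + 2/(-46)) = -20472*(-11589 + 2*(-1/46)) = -20472*(-11589 - 1/23) = -20472*(-266548/23) = 5456770656/23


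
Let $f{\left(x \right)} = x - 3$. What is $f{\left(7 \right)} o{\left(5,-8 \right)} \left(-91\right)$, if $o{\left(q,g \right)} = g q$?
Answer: $14560$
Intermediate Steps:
$f{\left(x \right)} = -3 + x$
$f{\left(7 \right)} o{\left(5,-8 \right)} \left(-91\right) = \left(-3 + 7\right) \left(\left(-8\right) 5\right) \left(-91\right) = 4 \left(-40\right) \left(-91\right) = \left(-160\right) \left(-91\right) = 14560$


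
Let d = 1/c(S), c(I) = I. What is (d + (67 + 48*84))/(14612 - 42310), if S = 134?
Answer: -549267/3711532 ≈ -0.14799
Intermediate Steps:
d = 1/134 ≈ 0.0074627
(d + (67 + 48*84))/(14612 - 42310) = (1/134 + (67 + 48*84))/(14612 - 42310) = (1/134 + (67 + 4032))/(-27698) = (1/134 + 4099)*(-1/27698) = (549267/134)*(-1/27698) = -549267/3711532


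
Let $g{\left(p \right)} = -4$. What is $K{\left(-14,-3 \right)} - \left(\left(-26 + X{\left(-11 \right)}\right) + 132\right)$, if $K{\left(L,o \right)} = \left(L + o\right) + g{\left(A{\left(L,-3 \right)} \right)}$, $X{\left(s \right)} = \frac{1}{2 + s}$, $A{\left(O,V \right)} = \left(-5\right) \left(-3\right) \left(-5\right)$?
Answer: $- \frac{1142}{9} \approx -126.89$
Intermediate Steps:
$A{\left(O,V \right)} = -75$ ($A{\left(O,V \right)} = 15 \left(-5\right) = -75$)
$K{\left(L,o \right)} = -4 + L + o$ ($K{\left(L,o \right)} = \left(L + o\right) - 4 = -4 + L + o$)
$K{\left(-14,-3 \right)} - \left(\left(-26 + X{\left(-11 \right)}\right) + 132\right) = \left(-4 - 14 - 3\right) - \left(\left(-26 + \frac{1}{2 - 11}\right) + 132\right) = -21 - \left(\left(-26 + \frac{1}{-9}\right) + 132\right) = -21 - \left(\left(-26 - \frac{1}{9}\right) + 132\right) = -21 - \left(- \frac{235}{9} + 132\right) = -21 - \frac{953}{9} = - \frac{1142}{9}$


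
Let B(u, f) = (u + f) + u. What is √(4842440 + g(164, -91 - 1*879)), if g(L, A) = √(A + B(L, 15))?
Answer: √(4842440 + I*√627) ≈ 2200.6 + 0.006*I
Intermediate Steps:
B(u, f) = f + 2*u (B(u, f) = (f + u) + u = f + 2*u)
g(L, A) = √(15 + A + 2*L) (g(L, A) = √(A + (15 + 2*L)) = √(15 + A + 2*L))
√(4842440 + g(164, -91 - 1*879)) = √(4842440 + √(15 + (-91 - 1*879) + 2*164)) = √(4842440 + √(15 + (-91 - 879) + 328)) = √(4842440 + √(15 - 970 + 328)) = √(4842440 + √(-627)) = √(4842440 + I*√627)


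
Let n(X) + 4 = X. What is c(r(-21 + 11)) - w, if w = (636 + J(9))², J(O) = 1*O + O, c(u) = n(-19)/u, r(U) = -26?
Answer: -11120593/26 ≈ -4.2772e+5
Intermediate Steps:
n(X) = -4 + X
c(u) = -23/u (c(u) = (-4 - 19)/u = -23/u)
J(O) = 2*O (J(O) = O + O = 2*O)
w = 427716 (w = (636 + 2*9)² = (636 + 18)² = 654² = 427716)
c(r(-21 + 11)) - w = -23/(-26) - 1*427716 = -23*(-1/26) - 427716 = 23/26 - 427716 = -11120593/26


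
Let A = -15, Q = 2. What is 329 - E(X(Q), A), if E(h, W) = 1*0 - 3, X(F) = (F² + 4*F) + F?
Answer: 332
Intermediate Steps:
X(F) = F² + 5*F
E(h, W) = -3 (E(h, W) = 0 - 3 = -3)
329 - E(X(Q), A) = 329 - 1*(-3) = 329 + 3 = 332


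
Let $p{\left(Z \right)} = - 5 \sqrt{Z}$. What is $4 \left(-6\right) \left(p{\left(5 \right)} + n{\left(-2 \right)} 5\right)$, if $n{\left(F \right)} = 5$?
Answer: $-600 + 120 \sqrt{5} \approx -331.67$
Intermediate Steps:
$4 \left(-6\right) \left(p{\left(5 \right)} + n{\left(-2 \right)} 5\right) = 4 \left(-6\right) \left(- 5 \sqrt{5} + 5 \cdot 5\right) = - 24 \left(- 5 \sqrt{5} + 25\right) = - 24 \left(25 - 5 \sqrt{5}\right) = -600 + 120 \sqrt{5}$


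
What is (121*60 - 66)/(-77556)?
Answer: -1199/12926 ≈ -0.092759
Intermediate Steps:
(121*60 - 66)/(-77556) = (7260 - 66)*(-1/77556) = 7194*(-1/77556) = -1199/12926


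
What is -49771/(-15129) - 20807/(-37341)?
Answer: 241476446/62770221 ≈ 3.8470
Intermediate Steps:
-49771/(-15129) - 20807/(-37341) = -49771*(-1/15129) - 20807*(-1/37341) = 49771/15129 + 20807/37341 = 241476446/62770221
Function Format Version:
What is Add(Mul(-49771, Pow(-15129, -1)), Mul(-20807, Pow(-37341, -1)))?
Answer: Rational(241476446, 62770221) ≈ 3.8470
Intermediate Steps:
Add(Mul(-49771, Pow(-15129, -1)), Mul(-20807, Pow(-37341, -1))) = Add(Mul(-49771, Rational(-1, 15129)), Mul(-20807, Rational(-1, 37341))) = Add(Rational(49771, 15129), Rational(20807, 37341)) = Rational(241476446, 62770221)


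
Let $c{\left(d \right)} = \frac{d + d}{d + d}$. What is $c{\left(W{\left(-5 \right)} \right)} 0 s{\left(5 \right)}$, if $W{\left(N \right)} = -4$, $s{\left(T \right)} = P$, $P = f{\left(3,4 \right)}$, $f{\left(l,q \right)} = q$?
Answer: $0$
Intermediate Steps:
$P = 4$
$s{\left(T \right)} = 4$
$c{\left(d \right)} = 1$ ($c{\left(d \right)} = \frac{2 d}{2 d} = 2 d \frac{1}{2 d} = 1$)
$c{\left(W{\left(-5 \right)} \right)} 0 s{\left(5 \right)} = 1 \cdot 0 \cdot 4 = 0 \cdot 4 = 0$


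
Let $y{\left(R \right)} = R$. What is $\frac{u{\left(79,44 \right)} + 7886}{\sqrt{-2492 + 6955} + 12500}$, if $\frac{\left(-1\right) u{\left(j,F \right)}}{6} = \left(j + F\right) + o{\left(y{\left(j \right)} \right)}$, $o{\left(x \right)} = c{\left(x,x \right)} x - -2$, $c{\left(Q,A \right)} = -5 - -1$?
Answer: $\frac{112900000}{156245537} - \frac{9032 \sqrt{4463}}{156245537} \approx 0.71872$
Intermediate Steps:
$c{\left(Q,A \right)} = -4$ ($c{\left(Q,A \right)} = -5 + 1 = -4$)
$o{\left(x \right)} = 2 - 4 x$ ($o{\left(x \right)} = - 4 x - -2 = - 4 x + 2 = 2 - 4 x$)
$u{\left(j,F \right)} = -12 - 6 F + 18 j$ ($u{\left(j,F \right)} = - 6 \left(\left(j + F\right) - \left(-2 + 4 j\right)\right) = - 6 \left(\left(F + j\right) - \left(-2 + 4 j\right)\right) = - 6 \left(2 + F - 3 j\right) = -12 - 6 F + 18 j$)
$\frac{u{\left(79,44 \right)} + 7886}{\sqrt{-2492 + 6955} + 12500} = \frac{\left(-12 - 264 + 18 \cdot 79\right) + 7886}{\sqrt{-2492 + 6955} + 12500} = \frac{\left(-12 - 264 + 1422\right) + 7886}{\sqrt{4463} + 12500} = \frac{1146 + 7886}{12500 + \sqrt{4463}} = \frac{9032}{12500 + \sqrt{4463}}$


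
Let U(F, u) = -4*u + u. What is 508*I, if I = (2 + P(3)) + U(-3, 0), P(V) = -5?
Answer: -1524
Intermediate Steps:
U(F, u) = -3*u
I = -3 (I = (2 - 5) - 3*0 = -3 + 0 = -3)
508*I = 508*(-3) = -1524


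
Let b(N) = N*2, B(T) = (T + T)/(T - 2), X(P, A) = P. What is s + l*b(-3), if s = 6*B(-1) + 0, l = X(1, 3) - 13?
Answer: 76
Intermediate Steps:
l = -12 (l = 1 - 13 = -12)
B(T) = 2*T/(-2 + T) (B(T) = (2*T)/(-2 + T) = 2*T/(-2 + T))
b(N) = 2*N
s = 4 (s = 6*(2*(-1)/(-2 - 1)) + 0 = 6*(2*(-1)/(-3)) + 0 = 6*(2*(-1)*(-⅓)) + 0 = 6*(⅔) + 0 = 4 + 0 = 4)
s + l*b(-3) = 4 - 24*(-3) = 4 - 12*(-6) = 4 + 72 = 76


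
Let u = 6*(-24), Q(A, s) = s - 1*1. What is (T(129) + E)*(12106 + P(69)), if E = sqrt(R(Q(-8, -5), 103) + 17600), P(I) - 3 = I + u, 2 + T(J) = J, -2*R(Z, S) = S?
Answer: 1528318 + 6017*sqrt(70194) ≈ 3.1225e+6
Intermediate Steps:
Q(A, s) = -1 + s (Q(A, s) = s - 1 = -1 + s)
R(Z, S) = -S/2
u = -144
T(J) = -2 + J
P(I) = -141 + I (P(I) = 3 + (I - 144) = 3 + (-144 + I) = -141 + I)
E = sqrt(70194)/2 (E = sqrt(-1/2*103 + 17600) = sqrt(-103/2 + 17600) = sqrt(35097/2) = sqrt(70194)/2 ≈ 132.47)
(T(129) + E)*(12106 + P(69)) = ((-2 + 129) + sqrt(70194)/2)*(12106 + (-141 + 69)) = (127 + sqrt(70194)/2)*(12106 - 72) = (127 + sqrt(70194)/2)*12034 = 1528318 + 6017*sqrt(70194)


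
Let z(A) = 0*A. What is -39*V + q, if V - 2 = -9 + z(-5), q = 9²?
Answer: 354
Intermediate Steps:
z(A) = 0
q = 81
V = -7 (V = 2 + (-9 + 0) = 2 - 9 = -7)
-39*V + q = -39*(-7) + 81 = 273 + 81 = 354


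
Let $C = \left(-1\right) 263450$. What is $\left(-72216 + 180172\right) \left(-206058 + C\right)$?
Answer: $-50686205648$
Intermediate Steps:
$C = -263450$
$\left(-72216 + 180172\right) \left(-206058 + C\right) = \left(-72216 + 180172\right) \left(-206058 - 263450\right) = 107956 \left(-469508\right) = -50686205648$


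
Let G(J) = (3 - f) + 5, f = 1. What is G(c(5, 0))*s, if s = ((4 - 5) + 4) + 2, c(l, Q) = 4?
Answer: 35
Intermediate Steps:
s = 5 (s = (-1 + 4) + 2 = 3 + 2 = 5)
G(J) = 7 (G(J) = (3 - 1*1) + 5 = (3 - 1) + 5 = 2 + 5 = 7)
G(c(5, 0))*s = 7*5 = 35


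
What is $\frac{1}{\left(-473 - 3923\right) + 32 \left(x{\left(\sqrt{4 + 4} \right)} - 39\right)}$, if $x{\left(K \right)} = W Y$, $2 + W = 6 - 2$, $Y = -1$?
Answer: $- \frac{1}{5708} \approx -0.00017519$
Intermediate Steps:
$W = 2$ ($W = -2 + \left(6 - 2\right) = -2 + 4 = 2$)
$x{\left(K \right)} = -2$ ($x{\left(K \right)} = 2 \left(-1\right) = -2$)
$\frac{1}{\left(-473 - 3923\right) + 32 \left(x{\left(\sqrt{4 + 4} \right)} - 39\right)} = \frac{1}{\left(-473 - 3923\right) + 32 \left(-2 - 39\right)} = \frac{1}{\left(-473 - 3923\right) + 32 \left(-41\right)} = \frac{1}{-4396 - 1312} = \frac{1}{-5708} = - \frac{1}{5708}$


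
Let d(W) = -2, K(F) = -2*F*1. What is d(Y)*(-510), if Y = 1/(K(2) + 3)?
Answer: 1020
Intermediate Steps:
K(F) = -2*F
Y = -1 (Y = 1/(-2*2 + 3) = 1/(-4 + 3) = 1/(-1) = -1)
d(Y)*(-510) = -2*(-510) = 1020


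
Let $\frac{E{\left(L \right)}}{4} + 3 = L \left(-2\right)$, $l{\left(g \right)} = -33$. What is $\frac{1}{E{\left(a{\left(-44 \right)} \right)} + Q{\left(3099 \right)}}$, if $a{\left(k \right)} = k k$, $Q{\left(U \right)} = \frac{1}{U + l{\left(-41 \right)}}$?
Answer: $- \frac{3066}{47522999} \approx -6.4516 \cdot 10^{-5}$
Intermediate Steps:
$Q{\left(U \right)} = \frac{1}{-33 + U}$ ($Q{\left(U \right)} = \frac{1}{U - 33} = \frac{1}{-33 + U}$)
$a{\left(k \right)} = k^{2}$
$E{\left(L \right)} = -12 - 8 L$ ($E{\left(L \right)} = -12 + 4 L \left(-2\right) = -12 + 4 \left(- 2 L\right) = -12 - 8 L$)
$\frac{1}{E{\left(a{\left(-44 \right)} \right)} + Q{\left(3099 \right)}} = \frac{1}{\left(-12 - 8 \left(-44\right)^{2}\right) + \frac{1}{-33 + 3099}} = \frac{1}{\left(-12 - 15488\right) + \frac{1}{3066}} = \frac{1}{-15500 + \frac{1}{3066}} = \frac{1}{- \frac{47522999}{3066}} = - \frac{3066}{47522999}$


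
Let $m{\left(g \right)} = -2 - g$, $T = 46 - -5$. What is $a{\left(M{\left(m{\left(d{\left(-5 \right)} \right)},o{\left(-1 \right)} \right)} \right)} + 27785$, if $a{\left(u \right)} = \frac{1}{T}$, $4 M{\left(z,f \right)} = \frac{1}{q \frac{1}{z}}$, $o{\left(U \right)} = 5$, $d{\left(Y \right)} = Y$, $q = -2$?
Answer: $\frac{1417036}{51} \approx 27785.0$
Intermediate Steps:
$T = 51$ ($T = 46 + 5 = 51$)
$M{\left(z,f \right)} = - \frac{z}{8}$ ($M{\left(z,f \right)} = \frac{1}{4 \left(- \frac{2}{z}\right)} = \frac{\left(- \frac{1}{2}\right) z}{4} = - \frac{z}{8}$)
$a{\left(u \right)} = \frac{1}{51}$
$a{\left(M{\left(m{\left(d{\left(-5 \right)} \right)},o{\left(-1 \right)} \right)} \right)} + 27785 = \frac{1}{51} + 27785 = \frac{1417036}{51}$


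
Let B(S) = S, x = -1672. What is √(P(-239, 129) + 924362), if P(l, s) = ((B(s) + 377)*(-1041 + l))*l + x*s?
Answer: √155504194 ≈ 12470.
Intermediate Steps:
P(l, s) = -1672*s + l*(-1041 + l)*(377 + s) (P(l, s) = ((s + 377)*(-1041 + l))*l - 1672*s = ((377 + s)*(-1041 + l))*l - 1672*s = ((-1041 + l)*(377 + s))*l - 1672*s = l*(-1041 + l)*(377 + s) - 1672*s = -1672*s + l*(-1041 + l)*(377 + s))
√(P(-239, 129) + 924362) = √((-392457*(-239) - 1672*129 + 377*(-239)² + 129*(-239)² - 1041*(-239)*129) + 924362) = √((93797223 - 215688 + 377*57121 + 129*57121 + 32095071) + 924362) = √((93797223 - 215688 + 21534617 + 7368609 + 32095071) + 924362) = √(154579832 + 924362) = √155504194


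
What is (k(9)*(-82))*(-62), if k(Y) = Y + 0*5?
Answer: 45756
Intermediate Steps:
k(Y) = Y (k(Y) = Y + 0 = Y)
(k(9)*(-82))*(-62) = (9*(-82))*(-62) = -738*(-62) = 45756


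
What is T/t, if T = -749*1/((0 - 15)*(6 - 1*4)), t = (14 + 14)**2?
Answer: 107/3360 ≈ 0.031845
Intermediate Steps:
t = 784 (t = 28**2 = 784)
T = 749/30 (T = -749*(-1/(15*(6 - 4))) = -749/(2*(-15)) = -749/(-30) = -749*(-1/30) = 749/30 ≈ 24.967)
T/t = (749/30)/784 = (749/30)*(1/784) = 107/3360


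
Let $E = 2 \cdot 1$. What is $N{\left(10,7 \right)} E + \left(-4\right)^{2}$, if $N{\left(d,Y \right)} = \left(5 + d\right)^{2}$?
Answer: $466$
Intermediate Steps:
$E = 2$
$N{\left(10,7 \right)} E + \left(-4\right)^{2} = \left(5 + 10\right)^{2} \cdot 2 + \left(-4\right)^{2} = 15^{2} \cdot 2 + 16 = 225 \cdot 2 + 16 = 450 + 16 = 466$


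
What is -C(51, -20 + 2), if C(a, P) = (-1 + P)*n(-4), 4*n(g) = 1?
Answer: 19/4 ≈ 4.7500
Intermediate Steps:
n(g) = ¼ (n(g) = (¼)*1 = ¼)
C(a, P) = -¼ + P/4 (C(a, P) = (-1 + P)*(¼) = -¼ + P/4)
-C(51, -20 + 2) = -(-¼ + (-20 + 2)/4) = -(-¼ + (¼)*(-18)) = -(-¼ - 9/2) = -1*(-19/4) = 19/4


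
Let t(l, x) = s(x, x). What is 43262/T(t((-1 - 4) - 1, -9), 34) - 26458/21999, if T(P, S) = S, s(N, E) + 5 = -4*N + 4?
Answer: 475410583/373983 ≈ 1271.2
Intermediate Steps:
s(N, E) = -1 - 4*N (s(N, E) = -5 + (-4*N + 4) = -5 + (4 - 4*N) = -1 - 4*N)
t(l, x) = -1 - 4*x
43262/T(t((-1 - 4) - 1, -9), 34) - 26458/21999 = 43262/34 - 26458/21999 = 43262*(1/34) - 26458*1/21999 = 21631/17 - 26458/21999 = 475410583/373983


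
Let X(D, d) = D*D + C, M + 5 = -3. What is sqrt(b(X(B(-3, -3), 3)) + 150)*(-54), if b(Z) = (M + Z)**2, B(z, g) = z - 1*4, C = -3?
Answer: -54*sqrt(1594) ≈ -2155.9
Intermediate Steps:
B(z, g) = -4 + z (B(z, g) = z - 4 = -4 + z)
M = -8 (M = -5 - 3 = -8)
X(D, d) = -3 + D**2 (X(D, d) = D*D - 3 = D**2 - 3 = -3 + D**2)
b(Z) = (-8 + Z)**2
sqrt(b(X(B(-3, -3), 3)) + 150)*(-54) = sqrt((-8 + (-3 + (-4 - 3)**2))**2 + 150)*(-54) = sqrt((-8 + (-3 + (-7)**2))**2 + 150)*(-54) = sqrt((-8 + (-3 + 49))**2 + 150)*(-54) = sqrt((-8 + 46)**2 + 150)*(-54) = sqrt(38**2 + 150)*(-54) = sqrt(1444 + 150)*(-54) = sqrt(1594)*(-54) = -54*sqrt(1594)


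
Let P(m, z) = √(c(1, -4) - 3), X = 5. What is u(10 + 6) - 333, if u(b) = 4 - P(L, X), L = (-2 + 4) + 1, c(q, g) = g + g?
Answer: -329 - I*√11 ≈ -329.0 - 3.3166*I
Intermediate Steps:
c(q, g) = 2*g
L = 3 (L = 2 + 1 = 3)
P(m, z) = I*√11 (P(m, z) = √(2*(-4) - 3) = √(-8 - 3) = √(-11) = I*√11)
u(b) = 4 - I*√11
u(10 + 6) - 333 = (4 - I*√11) - 333 = -329 - I*√11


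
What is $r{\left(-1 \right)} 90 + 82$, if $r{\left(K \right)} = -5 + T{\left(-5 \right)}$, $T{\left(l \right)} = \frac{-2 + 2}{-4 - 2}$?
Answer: $-368$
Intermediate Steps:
$T{\left(l \right)} = 0$ ($T{\left(l \right)} = \frac{0}{-6} = 0 \left(- \frac{1}{6}\right) = 0$)
$r{\left(K \right)} = -5$ ($r{\left(K \right)} = -5 + 0 = -5$)
$r{\left(-1 \right)} 90 + 82 = \left(-5\right) 90 + 82 = -450 + 82 = -368$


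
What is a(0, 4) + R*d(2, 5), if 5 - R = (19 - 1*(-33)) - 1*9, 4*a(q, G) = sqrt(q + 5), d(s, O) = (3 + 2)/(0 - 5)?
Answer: 38 + sqrt(5)/4 ≈ 38.559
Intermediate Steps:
d(s, O) = -1 (d(s, O) = 5/(-5) = 5*(-1/5) = -1)
a(q, G) = sqrt(5 + q)/4 (a(q, G) = sqrt(q + 5)/4 = sqrt(5 + q)/4)
R = -38 (R = 5 - ((19 - 1*(-33)) - 1*9) = 5 - ((19 + 33) - 9) = 5 - (52 - 9) = 5 - 1*43 = 5 - 43 = -38)
a(0, 4) + R*d(2, 5) = sqrt(5 + 0)/4 - 38*(-1) = sqrt(5)/4 + 38 = 38 + sqrt(5)/4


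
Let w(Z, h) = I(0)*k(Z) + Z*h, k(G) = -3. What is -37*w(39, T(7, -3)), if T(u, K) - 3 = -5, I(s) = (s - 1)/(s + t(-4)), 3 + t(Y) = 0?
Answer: 2923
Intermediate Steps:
t(Y) = -3 (t(Y) = -3 + 0 = -3)
I(s) = (-1 + s)/(-3 + s) (I(s) = (s - 1)/(s - 3) = (-1 + s)/(-3 + s))
T(u, K) = -2 (T(u, K) = 3 - 5 = -2)
w(Z, h) = -1 + Z*h (w(Z, h) = ((-1 + 0)/(-3 + 0))*(-3) + Z*h = (-1/(-3))*(-3) + Z*h = -1/3*(-1)*(-3) + Z*h = (1/3)*(-3) + Z*h = -1 + Z*h)
-37*w(39, T(7, -3)) = -37*(-1 + 39*(-2)) = -37*(-1 - 78) = -37*(-79) = 2923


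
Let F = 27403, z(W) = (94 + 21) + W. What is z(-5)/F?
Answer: 110/27403 ≈ 0.0040142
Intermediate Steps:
z(W) = 115 + W
z(-5)/F = (115 - 5)/27403 = 110*(1/27403) = 110/27403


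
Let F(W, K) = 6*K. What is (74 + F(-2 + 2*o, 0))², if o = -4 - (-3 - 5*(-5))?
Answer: 5476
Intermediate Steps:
o = -26 (o = -4 - (-3 + 25) = -4 - 1*22 = -4 - 22 = -26)
(74 + F(-2 + 2*o, 0))² = (74 + 6*0)² = (74 + 0)² = 74² = 5476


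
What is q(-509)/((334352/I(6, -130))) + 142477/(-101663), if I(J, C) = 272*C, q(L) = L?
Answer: 111382350201/2124451711 ≈ 52.429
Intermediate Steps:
q(-509)/((334352/I(6, -130))) + 142477/(-101663) = -509/(334352/((272*(-130)))) + 142477/(-101663) = -509/(334352/(-35360)) + 142477*(-1/101663) = -509/(334352*(-1/35360)) - 142477/101663 = -509/(-20897/2210) - 142477/101663 = -509*(-2210/20897) - 142477/101663 = 1124890/20897 - 142477/101663 = 111382350201/2124451711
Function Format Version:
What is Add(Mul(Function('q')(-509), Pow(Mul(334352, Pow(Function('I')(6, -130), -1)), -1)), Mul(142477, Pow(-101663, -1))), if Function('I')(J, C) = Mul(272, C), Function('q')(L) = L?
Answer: Rational(111382350201, 2124451711) ≈ 52.429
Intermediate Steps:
Add(Mul(Function('q')(-509), Pow(Mul(334352, Pow(Function('I')(6, -130), -1)), -1)), Mul(142477, Pow(-101663, -1))) = Add(Mul(-509, Pow(Mul(334352, Pow(Mul(272, -130), -1)), -1)), Mul(142477, Pow(-101663, -1))) = Add(Mul(-509, Pow(Mul(334352, Pow(-35360, -1)), -1)), Mul(142477, Rational(-1, 101663))) = Add(Mul(-509, Pow(Mul(334352, Rational(-1, 35360)), -1)), Rational(-142477, 101663)) = Add(Mul(-509, Pow(Rational(-20897, 2210), -1)), Rational(-142477, 101663)) = Add(Mul(-509, Rational(-2210, 20897)), Rational(-142477, 101663)) = Add(Rational(1124890, 20897), Rational(-142477, 101663)) = Rational(111382350201, 2124451711)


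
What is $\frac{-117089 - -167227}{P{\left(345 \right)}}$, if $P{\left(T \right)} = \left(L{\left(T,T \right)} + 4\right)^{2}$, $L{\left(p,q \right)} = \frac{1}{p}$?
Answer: $\frac{5967675450}{1907161} \approx 3129.1$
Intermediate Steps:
$P{\left(T \right)} = \left(4 + \frac{1}{T}\right)^{2}$ ($P{\left(T \right)} = \left(\frac{1}{T} + 4\right)^{2} = \left(4 + \frac{1}{T}\right)^{2}$)
$\frac{-117089 - -167227}{P{\left(345 \right)}} = \frac{-117089 - -167227}{\frac{1}{119025} \left(1 + 4 \cdot 345\right)^{2}} = \frac{-117089 + 167227}{\frac{1}{119025} \left(1 + 1380\right)^{2}} = \frac{50138}{\frac{1}{119025} \cdot 1381^{2}} = \frac{50138}{\frac{1}{119025} \cdot 1907161} = \frac{50138}{\frac{1907161}{119025}} = 50138 \cdot \frac{119025}{1907161} = \frac{5967675450}{1907161}$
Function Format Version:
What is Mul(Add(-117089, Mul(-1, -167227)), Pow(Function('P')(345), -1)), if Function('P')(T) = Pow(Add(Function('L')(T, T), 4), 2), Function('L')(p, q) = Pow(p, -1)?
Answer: Rational(5967675450, 1907161) ≈ 3129.1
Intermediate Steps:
Function('P')(T) = Pow(Add(4, Pow(T, -1)), 2) (Function('P')(T) = Pow(Add(Pow(T, -1), 4), 2) = Pow(Add(4, Pow(T, -1)), 2))
Mul(Add(-117089, Mul(-1, -167227)), Pow(Function('P')(345), -1)) = Mul(Add(-117089, Mul(-1, -167227)), Pow(Mul(Pow(345, -2), Pow(Add(1, Mul(4, 345)), 2)), -1)) = Mul(Add(-117089, 167227), Pow(Mul(Rational(1, 119025), Pow(Add(1, 1380), 2)), -1)) = Mul(50138, Pow(Mul(Rational(1, 119025), Pow(1381, 2)), -1)) = Mul(50138, Pow(Mul(Rational(1, 119025), 1907161), -1)) = Mul(50138, Pow(Rational(1907161, 119025), -1)) = Mul(50138, Rational(119025, 1907161)) = Rational(5967675450, 1907161)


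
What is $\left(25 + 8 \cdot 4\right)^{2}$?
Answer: $3249$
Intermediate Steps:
$\left(25 + 8 \cdot 4\right)^{2} = \left(25 + 32\right)^{2} = 57^{2} = 3249$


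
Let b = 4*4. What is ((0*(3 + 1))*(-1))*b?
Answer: 0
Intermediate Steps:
b = 16
((0*(3 + 1))*(-1))*b = ((0*(3 + 1))*(-1))*16 = ((0*4)*(-1))*16 = (0*(-1))*16 = 0*16 = 0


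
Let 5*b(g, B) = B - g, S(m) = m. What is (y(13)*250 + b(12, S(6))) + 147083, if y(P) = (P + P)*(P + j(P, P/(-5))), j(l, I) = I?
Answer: 1073409/5 ≈ 2.1468e+5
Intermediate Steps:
y(P) = 8*P²/5 (y(P) = (P + P)*(P + P/(-5)) = (2*P)*(P + P*(-⅕)) = (2*P)*(P - P/5) = (2*P)*(4*P/5) = 8*P²/5)
b(g, B) = -g/5 + B/5 (b(g, B) = (B - g)/5 = -g/5 + B/5)
(y(13)*250 + b(12, S(6))) + 147083 = (((8/5)*13²)*250 + (-⅕*12 + (⅕)*6)) + 147083 = (((8/5)*169)*250 + (-12/5 + 6/5)) + 147083 = ((1352/5)*250 - 6/5) + 147083 = (67600 - 6/5) + 147083 = 337994/5 + 147083 = 1073409/5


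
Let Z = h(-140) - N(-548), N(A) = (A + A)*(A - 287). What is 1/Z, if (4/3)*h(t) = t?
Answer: -1/915265 ≈ -1.0926e-6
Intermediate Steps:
h(t) = 3*t/4
N(A) = 2*A*(-287 + A) (N(A) = (2*A)*(-287 + A) = 2*A*(-287 + A))
Z = -915265 (Z = (¾)*(-140) - 2*(-548)*(-287 - 548) = -105 - 2*(-548)*(-835) = -105 - 1*915160 = -105 - 915160 = -915265)
1/Z = 1/(-915265) = -1/915265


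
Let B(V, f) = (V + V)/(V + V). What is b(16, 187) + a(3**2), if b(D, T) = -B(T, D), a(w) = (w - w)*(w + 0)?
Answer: -1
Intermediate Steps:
B(V, f) = 1 (B(V, f) = (2*V)/((2*V)) = (2*V)*(1/(2*V)) = 1)
a(w) = 0 (a(w) = 0*w = 0)
b(D, T) = -1 (b(D, T) = -1*1 = -1)
b(16, 187) + a(3**2) = -1 + 0 = -1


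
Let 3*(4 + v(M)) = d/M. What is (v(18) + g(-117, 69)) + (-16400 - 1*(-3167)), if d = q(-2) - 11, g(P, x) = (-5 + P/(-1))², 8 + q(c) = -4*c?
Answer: -37433/54 ≈ -693.20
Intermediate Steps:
q(c) = -8 - 4*c
g(P, x) = (-5 - P)² (g(P, x) = (-5 + P*(-1))² = (-5 - P)²)
d = -11 (d = (-8 - 4*(-2)) - 11 = (-8 + 8) - 11 = 0 - 11 = -11)
v(M) = -4 - 11/(3*M) (v(M) = -4 + (-11/M)/3 = -4 - 11/(3*M))
(v(18) + g(-117, 69)) + (-16400 - 1*(-3167)) = ((-4 - 11/3/18) + (5 - 117)²) + (-16400 - 1*(-3167)) = ((-4 - 11/3*1/18) + (-112)²) + (-16400 + 3167) = ((-4 - 11/54) + 12544) - 13233 = (-227/54 + 12544) - 13233 = 677149/54 - 13233 = -37433/54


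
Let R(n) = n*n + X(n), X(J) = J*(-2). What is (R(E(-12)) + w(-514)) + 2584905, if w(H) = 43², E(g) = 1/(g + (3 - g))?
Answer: 23280781/9 ≈ 2.5868e+6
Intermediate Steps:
X(J) = -2*J
E(g) = ⅓ (E(g) = 1/3 = ⅓)
R(n) = n² - 2*n (R(n) = n*n - 2*n = n² - 2*n)
w(H) = 1849
(R(E(-12)) + w(-514)) + 2584905 = ((-2 + ⅓)/3 + 1849) + 2584905 = ((⅓)*(-5/3) + 1849) + 2584905 = (-5/9 + 1849) + 2584905 = 16636/9 + 2584905 = 23280781/9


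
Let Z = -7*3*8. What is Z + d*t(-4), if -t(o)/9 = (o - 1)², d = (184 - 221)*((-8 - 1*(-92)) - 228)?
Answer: -1198968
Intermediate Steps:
Z = -168 (Z = -21*8 = -168)
d = 5328 (d = -37*((-8 + 92) - 228) = -37*(84 - 228) = -37*(-144) = 5328)
t(o) = -9*(-1 + o)² (t(o) = -9*(o - 1)² = -9*(-1 + o)²)
Z + d*t(-4) = -168 + 5328*(-9*(-1 - 4)²) = -168 + 5328*(-9*(-5)²) = -168 + 5328*(-9*25) = -168 + 5328*(-225) = -168 - 1198800 = -1198968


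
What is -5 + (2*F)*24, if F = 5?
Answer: 235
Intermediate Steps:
-5 + (2*F)*24 = -5 + (2*5)*24 = -5 + 10*24 = -5 + 240 = 235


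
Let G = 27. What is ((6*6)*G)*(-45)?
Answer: -43740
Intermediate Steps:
((6*6)*G)*(-45) = ((6*6)*27)*(-45) = (36*27)*(-45) = 972*(-45) = -43740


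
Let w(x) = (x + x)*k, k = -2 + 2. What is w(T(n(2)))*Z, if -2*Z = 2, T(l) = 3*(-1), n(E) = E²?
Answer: 0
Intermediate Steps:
k = 0
T(l) = -3
w(x) = 0 (w(x) = (x + x)*0 = (2*x)*0 = 0)
Z = -1 (Z = -½*2 = -1)
w(T(n(2)))*Z = 0*(-1) = 0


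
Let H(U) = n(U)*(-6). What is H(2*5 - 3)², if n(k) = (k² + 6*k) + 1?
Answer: 304704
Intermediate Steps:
n(k) = 1 + k² + 6*k
H(U) = -6 - 36*U - 6*U² (H(U) = (1 + U² + 6*U)*(-6) = -6 - 36*U - 6*U²)
H(2*5 - 3)² = (-6 - 36*(2*5 - 3) - 6*(2*5 - 3)²)² = (-6 - 36*(10 - 3) - 6*(10 - 3)²)² = (-6 - 36*7 - 6*7²)² = (-6 - 252 - 6*49)² = (-6 - 252 - 294)² = (-552)² = 304704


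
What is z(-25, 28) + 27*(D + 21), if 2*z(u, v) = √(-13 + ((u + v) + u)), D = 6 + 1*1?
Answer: 756 + I*√35/2 ≈ 756.0 + 2.958*I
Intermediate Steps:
D = 7 (D = 6 + 1 = 7)
z(u, v) = √(-13 + v + 2*u)/2 (z(u, v) = √(-13 + ((u + v) + u))/2 = √(-13 + (v + 2*u))/2 = √(-13 + v + 2*u)/2)
z(-25, 28) + 27*(D + 21) = √(-13 + 28 + 2*(-25))/2 + 27*(7 + 21) = √(-13 + 28 - 50)/2 + 27*28 = √(-35)/2 + 756 = (I*√35)/2 + 756 = I*√35/2 + 756 = 756 + I*√35/2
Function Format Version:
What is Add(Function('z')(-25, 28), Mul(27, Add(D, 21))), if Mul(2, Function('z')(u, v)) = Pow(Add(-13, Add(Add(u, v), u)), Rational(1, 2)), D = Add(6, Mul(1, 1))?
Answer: Add(756, Mul(Rational(1, 2), I, Pow(35, Rational(1, 2)))) ≈ Add(756.00, Mul(2.9580, I))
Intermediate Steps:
D = 7 (D = Add(6, 1) = 7)
Function('z')(u, v) = Mul(Rational(1, 2), Pow(Add(-13, v, Mul(2, u)), Rational(1, 2))) (Function('z')(u, v) = Mul(Rational(1, 2), Pow(Add(-13, Add(Add(u, v), u)), Rational(1, 2))) = Mul(Rational(1, 2), Pow(Add(-13, Add(v, Mul(2, u))), Rational(1, 2))) = Mul(Rational(1, 2), Pow(Add(-13, v, Mul(2, u)), Rational(1, 2))))
Add(Function('z')(-25, 28), Mul(27, Add(D, 21))) = Add(Mul(Rational(1, 2), Pow(Add(-13, 28, Mul(2, -25)), Rational(1, 2))), Mul(27, Add(7, 21))) = Add(Mul(Rational(1, 2), Pow(Add(-13, 28, -50), Rational(1, 2))), Mul(27, 28)) = Add(Mul(Rational(1, 2), Pow(-35, Rational(1, 2))), 756) = Add(Mul(Rational(1, 2), Mul(I, Pow(35, Rational(1, 2)))), 756) = Add(Mul(Rational(1, 2), I, Pow(35, Rational(1, 2))), 756) = Add(756, Mul(Rational(1, 2), I, Pow(35, Rational(1, 2))))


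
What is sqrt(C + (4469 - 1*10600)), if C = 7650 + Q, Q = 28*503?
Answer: sqrt(15603) ≈ 124.91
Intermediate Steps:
Q = 14084
C = 21734 (C = 7650 + 14084 = 21734)
sqrt(C + (4469 - 1*10600)) = sqrt(21734 + (4469 - 1*10600)) = sqrt(21734 + (4469 - 10600)) = sqrt(21734 - 6131) = sqrt(15603)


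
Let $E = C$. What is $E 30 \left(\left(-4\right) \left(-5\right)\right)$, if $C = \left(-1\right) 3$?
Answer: $-1800$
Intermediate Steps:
$C = -3$
$E = -3$
$E 30 \left(\left(-4\right) \left(-5\right)\right) = \left(-3\right) 30 \left(\left(-4\right) \left(-5\right)\right) = \left(-90\right) 20 = -1800$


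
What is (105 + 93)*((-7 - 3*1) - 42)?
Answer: -10296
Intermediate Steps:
(105 + 93)*((-7 - 3*1) - 42) = 198*((-7 - 3) - 42) = 198*(-10 - 42) = 198*(-52) = -10296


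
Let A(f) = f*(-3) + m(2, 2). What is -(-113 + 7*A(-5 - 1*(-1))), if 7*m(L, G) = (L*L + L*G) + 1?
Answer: 20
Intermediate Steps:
m(L, G) = 1/7 + L**2/7 + G*L/7 (m(L, G) = ((L*L + L*G) + 1)/7 = ((L**2 + G*L) + 1)/7 = (1 + L**2 + G*L)/7 = 1/7 + L**2/7 + G*L/7)
A(f) = 9/7 - 3*f (A(f) = f*(-3) + (1/7 + (1/7)*2**2 + (1/7)*2*2) = -3*f + (1/7 + (1/7)*4 + 4/7) = -3*f + (1/7 + 4/7 + 4/7) = -3*f + 9/7 = 9/7 - 3*f)
-(-113 + 7*A(-5 - 1*(-1))) = -(-113 + 7*(9/7 - 3*(-5 - 1*(-1)))) = -(-113 + 7*(9/7 - 3*(-5 + 1))) = -(-113 + 7*(9/7 - 3*(-4))) = -(-113 + 7*(9/7 + 12)) = -(-113 + 7*(93/7)) = -(-113 + 93) = -1*(-20) = 20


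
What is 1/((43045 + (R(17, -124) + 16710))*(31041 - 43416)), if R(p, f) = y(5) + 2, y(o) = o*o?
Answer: -1/739802250 ≈ -1.3517e-9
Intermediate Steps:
y(o) = o**2
R(p, f) = 27 (R(p, f) = 5**2 + 2 = 25 + 2 = 27)
1/((43045 + (R(17, -124) + 16710))*(31041 - 43416)) = 1/((43045 + (27 + 16710))*(31041 - 43416)) = 1/((43045 + 16737)*(-12375)) = 1/(59782*(-12375)) = 1/(-739802250) = -1/739802250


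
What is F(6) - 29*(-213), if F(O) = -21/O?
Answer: 12347/2 ≈ 6173.5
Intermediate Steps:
F(6) - 29*(-213) = -21/6 - 29*(-213) = -21*⅙ + 6177 = -7/2 + 6177 = 12347/2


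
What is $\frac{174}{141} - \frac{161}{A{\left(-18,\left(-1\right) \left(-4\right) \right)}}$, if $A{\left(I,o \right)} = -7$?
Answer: $\frac{1139}{47} \approx 24.234$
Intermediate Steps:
$\frac{174}{141} - \frac{161}{A{\left(-18,\left(-1\right) \left(-4\right) \right)}} = \frac{174}{141} - \frac{161}{-7} = 174 \cdot \frac{1}{141} - -23 = \frac{58}{47} + 23 = \frac{1139}{47}$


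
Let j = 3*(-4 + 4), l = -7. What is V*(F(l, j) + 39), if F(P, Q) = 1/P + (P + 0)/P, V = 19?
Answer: 5301/7 ≈ 757.29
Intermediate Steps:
j = 0 (j = 3*0 = 0)
F(P, Q) = 1 + 1/P (F(P, Q) = 1/P + P/P = 1/P + 1 = 1 + 1/P)
V*(F(l, j) + 39) = 19*((1 - 7)/(-7) + 39) = 19*(-⅐*(-6) + 39) = 19*(6/7 + 39) = 19*(279/7) = 5301/7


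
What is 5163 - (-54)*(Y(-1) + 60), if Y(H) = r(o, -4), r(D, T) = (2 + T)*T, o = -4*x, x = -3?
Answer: 8835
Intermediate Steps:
o = 12 (o = -4*(-3) = 12)
r(D, T) = T*(2 + T)
Y(H) = 8 (Y(H) = -4*(2 - 4) = -4*(-2) = 8)
5163 - (-54)*(Y(-1) + 60) = 5163 - (-54)*(8 + 60) = 5163 - (-54)*68 = 5163 - 1*(-3672) = 5163 + 3672 = 8835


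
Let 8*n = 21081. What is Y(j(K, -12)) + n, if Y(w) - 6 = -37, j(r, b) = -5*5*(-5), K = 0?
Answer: 20833/8 ≈ 2604.1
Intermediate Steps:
j(r, b) = 125 (j(r, b) = -25*(-5) = 125)
Y(w) = -31 (Y(w) = 6 - 37 = -31)
n = 21081/8 (n = (⅛)*21081 = 21081/8 ≈ 2635.1)
Y(j(K, -12)) + n = -31 + 21081/8 = 20833/8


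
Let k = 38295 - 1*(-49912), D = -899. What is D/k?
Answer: -899/88207 ≈ -0.010192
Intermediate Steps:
k = 88207 (k = 38295 + 49912 = 88207)
D/k = -899/88207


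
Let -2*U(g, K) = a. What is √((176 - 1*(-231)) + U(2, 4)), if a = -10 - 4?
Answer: 3*√46 ≈ 20.347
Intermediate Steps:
a = -14
U(g, K) = 7 (U(g, K) = -½*(-14) = 7)
√((176 - 1*(-231)) + U(2, 4)) = √((176 - 1*(-231)) + 7) = √((176 + 231) + 7) = √(407 + 7) = √414 = 3*√46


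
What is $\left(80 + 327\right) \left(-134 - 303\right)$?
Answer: $-177859$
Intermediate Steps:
$\left(80 + 327\right) \left(-134 - 303\right) = 407 \left(-134 - 303\right) = 407 \left(-437\right) = -177859$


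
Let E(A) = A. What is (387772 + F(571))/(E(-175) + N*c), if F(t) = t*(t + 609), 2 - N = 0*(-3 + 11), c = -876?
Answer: -1061552/1927 ≈ -550.88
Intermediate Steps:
N = 2 (N = 2 - 0*(-3 + 11) = 2 - 0*8 = 2 - 1*0 = 2 + 0 = 2)
F(t) = t*(609 + t)
(387772 + F(571))/(E(-175) + N*c) = (387772 + 571*(609 + 571))/(-175 + 2*(-876)) = (387772 + 571*1180)/(-175 - 1752) = (387772 + 673780)/(-1927) = 1061552*(-1/1927) = -1061552/1927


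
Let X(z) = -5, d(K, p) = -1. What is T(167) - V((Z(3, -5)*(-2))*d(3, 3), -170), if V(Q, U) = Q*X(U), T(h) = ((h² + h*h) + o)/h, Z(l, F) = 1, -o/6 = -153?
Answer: 58366/167 ≈ 349.50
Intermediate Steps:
o = 918 (o = -6*(-153) = 918)
T(h) = (918 + 2*h²)/h (T(h) = ((h² + h*h) + 918)/h = ((h² + h²) + 918)/h = (2*h² + 918)/h = (918 + 2*h²)/h)
V(Q, U) = -5*Q (V(Q, U) = Q*(-5) = -5*Q)
T(167) - V((Z(3, -5)*(-2))*d(3, 3), -170) = (2*167 + 918/167) - (-5)*(1*(-2))*(-1) = (334 + 918*(1/167)) - (-5)*(-2*(-1)) = (334 + 918/167) - (-5)*2 = 56696/167 - 1*(-10) = 56696/167 + 10 = 58366/167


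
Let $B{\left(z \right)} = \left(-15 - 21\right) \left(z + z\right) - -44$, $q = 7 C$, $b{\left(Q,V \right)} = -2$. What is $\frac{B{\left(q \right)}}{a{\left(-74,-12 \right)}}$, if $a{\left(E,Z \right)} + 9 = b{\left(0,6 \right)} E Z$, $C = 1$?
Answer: $\frac{92}{357} \approx 0.2577$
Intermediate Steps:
$q = 7$ ($q = 7 \cdot 1 = 7$)
$a{\left(E,Z \right)} = -9 - 2 E Z$ ($a{\left(E,Z \right)} = -9 + - 2 E Z = -9 - 2 E Z$)
$B{\left(z \right)} = 44 - 72 z$ ($B{\left(z \right)} = - 36 \cdot 2 z + 44 = - 72 z + 44 = 44 - 72 z$)
$\frac{B{\left(q \right)}}{a{\left(-74,-12 \right)}} = \frac{44 - 504}{-9 - \left(-148\right) \left(-12\right)} = \frac{44 - 504}{-9 - 1776} = - \frac{460}{-1785} = \left(-460\right) \left(- \frac{1}{1785}\right) = \frac{92}{357}$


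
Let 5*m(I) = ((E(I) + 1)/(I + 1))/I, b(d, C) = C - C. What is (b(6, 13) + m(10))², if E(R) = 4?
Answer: 1/12100 ≈ 8.2645e-5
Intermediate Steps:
b(d, C) = 0
m(I) = 1/(I*(1 + I)) (m(I) = (((4 + 1)/(I + 1))/I)/5 = ((5/(1 + I))/I)/5 = (5/(I*(1 + I)))/5 = 1/(I*(1 + I)))
(b(6, 13) + m(10))² = (0 + 1/(10*(1 + 10)))² = (0 + (⅒)/11)² = (0 + (⅒)*(1/11))² = (0 + 1/110)² = (1/110)² = 1/12100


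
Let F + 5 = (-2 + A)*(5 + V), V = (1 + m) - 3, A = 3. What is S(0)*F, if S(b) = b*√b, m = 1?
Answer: 0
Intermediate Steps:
S(b) = b^(3/2)
V = -1 (V = (1 + 1) - 3 = 2 - 3 = -1)
F = -1 (F = -5 + (-2 + 3)*(5 - 1) = -5 + 1*4 = -5 + 4 = -1)
S(0)*F = 0^(3/2)*(-1) = 0*(-1) = 0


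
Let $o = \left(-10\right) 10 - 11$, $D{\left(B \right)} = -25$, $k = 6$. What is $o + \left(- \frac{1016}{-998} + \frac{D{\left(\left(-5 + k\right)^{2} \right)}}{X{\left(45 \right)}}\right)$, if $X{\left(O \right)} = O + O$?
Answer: $- \frac{990353}{8982} \approx -110.26$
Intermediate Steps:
$X{\left(O \right)} = 2 O$
$o = -111$ ($o = -100 - 11 = -111$)
$o + \left(- \frac{1016}{-998} + \frac{D{\left(\left(-5 + k\right)^{2} \right)}}{X{\left(45 \right)}}\right) = -111 - \left(- \frac{508}{499} + \frac{5}{18}\right) = -111 - \left(- \frac{508}{499} + \frac{25}{90}\right) = -111 + \left(\frac{508}{499} - \frac{5}{18}\right) = -111 + \frac{6649}{8982} = - \frac{990353}{8982}$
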